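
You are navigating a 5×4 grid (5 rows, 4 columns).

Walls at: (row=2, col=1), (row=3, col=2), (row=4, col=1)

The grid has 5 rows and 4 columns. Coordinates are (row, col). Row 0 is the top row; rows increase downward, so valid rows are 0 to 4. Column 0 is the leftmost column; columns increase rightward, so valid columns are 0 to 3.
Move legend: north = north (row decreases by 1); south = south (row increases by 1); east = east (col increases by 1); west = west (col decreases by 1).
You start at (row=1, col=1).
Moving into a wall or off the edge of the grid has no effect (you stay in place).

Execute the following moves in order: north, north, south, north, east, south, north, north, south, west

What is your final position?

Start: (row=1, col=1)
  north (north): (row=1, col=1) -> (row=0, col=1)
  north (north): blocked, stay at (row=0, col=1)
  south (south): (row=0, col=1) -> (row=1, col=1)
  north (north): (row=1, col=1) -> (row=0, col=1)
  east (east): (row=0, col=1) -> (row=0, col=2)
  south (south): (row=0, col=2) -> (row=1, col=2)
  north (north): (row=1, col=2) -> (row=0, col=2)
  north (north): blocked, stay at (row=0, col=2)
  south (south): (row=0, col=2) -> (row=1, col=2)
  west (west): (row=1, col=2) -> (row=1, col=1)
Final: (row=1, col=1)

Answer: Final position: (row=1, col=1)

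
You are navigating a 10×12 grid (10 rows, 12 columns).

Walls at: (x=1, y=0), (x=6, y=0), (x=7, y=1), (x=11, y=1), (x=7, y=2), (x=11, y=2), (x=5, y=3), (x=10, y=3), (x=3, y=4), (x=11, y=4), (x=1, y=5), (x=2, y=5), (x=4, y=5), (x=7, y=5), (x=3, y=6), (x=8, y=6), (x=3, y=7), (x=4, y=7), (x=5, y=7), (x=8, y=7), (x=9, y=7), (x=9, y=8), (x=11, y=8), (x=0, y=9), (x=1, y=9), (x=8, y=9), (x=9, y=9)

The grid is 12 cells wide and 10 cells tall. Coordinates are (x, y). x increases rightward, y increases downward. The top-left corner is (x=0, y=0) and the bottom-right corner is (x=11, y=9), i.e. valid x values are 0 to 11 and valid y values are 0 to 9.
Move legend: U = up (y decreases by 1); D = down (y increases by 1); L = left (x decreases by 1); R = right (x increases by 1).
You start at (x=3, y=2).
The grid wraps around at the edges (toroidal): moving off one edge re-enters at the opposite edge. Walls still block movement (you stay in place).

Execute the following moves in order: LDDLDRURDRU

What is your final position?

Start: (x=3, y=2)
  L (left): (x=3, y=2) -> (x=2, y=2)
  D (down): (x=2, y=2) -> (x=2, y=3)
  D (down): (x=2, y=3) -> (x=2, y=4)
  L (left): (x=2, y=4) -> (x=1, y=4)
  D (down): blocked, stay at (x=1, y=4)
  R (right): (x=1, y=4) -> (x=2, y=4)
  U (up): (x=2, y=4) -> (x=2, y=3)
  R (right): (x=2, y=3) -> (x=3, y=3)
  D (down): blocked, stay at (x=3, y=3)
  R (right): (x=3, y=3) -> (x=4, y=3)
  U (up): (x=4, y=3) -> (x=4, y=2)
Final: (x=4, y=2)

Answer: Final position: (x=4, y=2)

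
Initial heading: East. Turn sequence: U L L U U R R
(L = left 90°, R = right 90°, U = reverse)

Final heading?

Start: East
  U (U-turn (180°)) -> West
  L (left (90° counter-clockwise)) -> South
  L (left (90° counter-clockwise)) -> East
  U (U-turn (180°)) -> West
  U (U-turn (180°)) -> East
  R (right (90° clockwise)) -> South
  R (right (90° clockwise)) -> West
Final: West

Answer: Final heading: West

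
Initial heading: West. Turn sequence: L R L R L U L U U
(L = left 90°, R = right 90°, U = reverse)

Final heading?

Answer: Final heading: West

Derivation:
Start: West
  L (left (90° counter-clockwise)) -> South
  R (right (90° clockwise)) -> West
  L (left (90° counter-clockwise)) -> South
  R (right (90° clockwise)) -> West
  L (left (90° counter-clockwise)) -> South
  U (U-turn (180°)) -> North
  L (left (90° counter-clockwise)) -> West
  U (U-turn (180°)) -> East
  U (U-turn (180°)) -> West
Final: West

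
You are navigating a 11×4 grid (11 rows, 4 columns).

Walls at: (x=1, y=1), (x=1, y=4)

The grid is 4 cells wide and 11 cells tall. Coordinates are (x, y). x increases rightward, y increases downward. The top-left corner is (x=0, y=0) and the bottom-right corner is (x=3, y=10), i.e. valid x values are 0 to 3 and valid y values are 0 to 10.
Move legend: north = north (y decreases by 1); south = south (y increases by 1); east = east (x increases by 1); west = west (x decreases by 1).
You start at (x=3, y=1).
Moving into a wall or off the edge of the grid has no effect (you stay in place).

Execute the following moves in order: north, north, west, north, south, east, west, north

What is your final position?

Answer: Final position: (x=2, y=0)

Derivation:
Start: (x=3, y=1)
  north (north): (x=3, y=1) -> (x=3, y=0)
  north (north): blocked, stay at (x=3, y=0)
  west (west): (x=3, y=0) -> (x=2, y=0)
  north (north): blocked, stay at (x=2, y=0)
  south (south): (x=2, y=0) -> (x=2, y=1)
  east (east): (x=2, y=1) -> (x=3, y=1)
  west (west): (x=3, y=1) -> (x=2, y=1)
  north (north): (x=2, y=1) -> (x=2, y=0)
Final: (x=2, y=0)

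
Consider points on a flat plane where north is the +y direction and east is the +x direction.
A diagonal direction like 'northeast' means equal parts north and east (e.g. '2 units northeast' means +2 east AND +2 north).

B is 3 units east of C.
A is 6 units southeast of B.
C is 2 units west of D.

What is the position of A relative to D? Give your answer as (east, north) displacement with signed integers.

Answer: A is at (east=7, north=-6) relative to D.

Derivation:
Place D at the origin (east=0, north=0).
  C is 2 units west of D: delta (east=-2, north=+0); C at (east=-2, north=0).
  B is 3 units east of C: delta (east=+3, north=+0); B at (east=1, north=0).
  A is 6 units southeast of B: delta (east=+6, north=-6); A at (east=7, north=-6).
Therefore A relative to D: (east=7, north=-6).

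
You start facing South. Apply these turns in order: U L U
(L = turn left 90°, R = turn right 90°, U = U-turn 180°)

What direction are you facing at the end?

Start: South
  U (U-turn (180°)) -> North
  L (left (90° counter-clockwise)) -> West
  U (U-turn (180°)) -> East
Final: East

Answer: Final heading: East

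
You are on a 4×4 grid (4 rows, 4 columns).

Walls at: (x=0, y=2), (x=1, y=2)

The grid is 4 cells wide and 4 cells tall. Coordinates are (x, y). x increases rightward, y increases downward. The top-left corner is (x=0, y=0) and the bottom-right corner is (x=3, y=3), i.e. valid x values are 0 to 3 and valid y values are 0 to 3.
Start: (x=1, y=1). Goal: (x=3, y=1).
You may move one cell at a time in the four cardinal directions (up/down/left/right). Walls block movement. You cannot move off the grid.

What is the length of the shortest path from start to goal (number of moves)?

Answer: Shortest path length: 2

Derivation:
BFS from (x=1, y=1) until reaching (x=3, y=1):
  Distance 0: (x=1, y=1)
  Distance 1: (x=1, y=0), (x=0, y=1), (x=2, y=1)
  Distance 2: (x=0, y=0), (x=2, y=0), (x=3, y=1), (x=2, y=2)  <- goal reached here
One shortest path (2 moves): (x=1, y=1) -> (x=2, y=1) -> (x=3, y=1)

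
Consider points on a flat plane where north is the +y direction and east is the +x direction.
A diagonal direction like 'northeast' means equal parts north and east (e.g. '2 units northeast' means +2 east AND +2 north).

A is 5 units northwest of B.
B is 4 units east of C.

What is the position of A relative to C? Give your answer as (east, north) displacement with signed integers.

Answer: A is at (east=-1, north=5) relative to C.

Derivation:
Place C at the origin (east=0, north=0).
  B is 4 units east of C: delta (east=+4, north=+0); B at (east=4, north=0).
  A is 5 units northwest of B: delta (east=-5, north=+5); A at (east=-1, north=5).
Therefore A relative to C: (east=-1, north=5).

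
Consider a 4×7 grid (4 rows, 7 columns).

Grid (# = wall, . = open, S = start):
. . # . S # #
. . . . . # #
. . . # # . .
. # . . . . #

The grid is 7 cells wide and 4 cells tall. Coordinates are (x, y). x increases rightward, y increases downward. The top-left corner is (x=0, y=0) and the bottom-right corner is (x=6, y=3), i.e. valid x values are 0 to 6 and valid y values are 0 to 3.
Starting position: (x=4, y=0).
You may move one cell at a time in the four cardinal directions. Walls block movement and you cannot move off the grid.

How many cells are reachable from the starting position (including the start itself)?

BFS flood-fill from (x=4, y=0):
  Distance 0: (x=4, y=0)
  Distance 1: (x=3, y=0), (x=4, y=1)
  Distance 2: (x=3, y=1)
  Distance 3: (x=2, y=1)
  Distance 4: (x=1, y=1), (x=2, y=2)
  Distance 5: (x=1, y=0), (x=0, y=1), (x=1, y=2), (x=2, y=3)
  Distance 6: (x=0, y=0), (x=0, y=2), (x=3, y=3)
  Distance 7: (x=0, y=3), (x=4, y=3)
  Distance 8: (x=5, y=3)
  Distance 9: (x=5, y=2)
  Distance 10: (x=6, y=2)
Total reachable: 19 (grid has 19 open cells total)

Answer: Reachable cells: 19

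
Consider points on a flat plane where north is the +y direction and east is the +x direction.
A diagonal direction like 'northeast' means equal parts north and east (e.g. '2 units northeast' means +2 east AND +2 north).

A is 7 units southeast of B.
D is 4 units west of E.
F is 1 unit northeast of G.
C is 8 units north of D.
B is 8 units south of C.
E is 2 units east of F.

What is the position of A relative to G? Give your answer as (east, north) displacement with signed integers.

Place G at the origin (east=0, north=0).
  F is 1 unit northeast of G: delta (east=+1, north=+1); F at (east=1, north=1).
  E is 2 units east of F: delta (east=+2, north=+0); E at (east=3, north=1).
  D is 4 units west of E: delta (east=-4, north=+0); D at (east=-1, north=1).
  C is 8 units north of D: delta (east=+0, north=+8); C at (east=-1, north=9).
  B is 8 units south of C: delta (east=+0, north=-8); B at (east=-1, north=1).
  A is 7 units southeast of B: delta (east=+7, north=-7); A at (east=6, north=-6).
Therefore A relative to G: (east=6, north=-6).

Answer: A is at (east=6, north=-6) relative to G.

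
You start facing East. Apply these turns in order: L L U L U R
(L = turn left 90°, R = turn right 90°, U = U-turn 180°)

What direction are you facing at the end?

Answer: Final heading: West

Derivation:
Start: East
  L (left (90° counter-clockwise)) -> North
  L (left (90° counter-clockwise)) -> West
  U (U-turn (180°)) -> East
  L (left (90° counter-clockwise)) -> North
  U (U-turn (180°)) -> South
  R (right (90° clockwise)) -> West
Final: West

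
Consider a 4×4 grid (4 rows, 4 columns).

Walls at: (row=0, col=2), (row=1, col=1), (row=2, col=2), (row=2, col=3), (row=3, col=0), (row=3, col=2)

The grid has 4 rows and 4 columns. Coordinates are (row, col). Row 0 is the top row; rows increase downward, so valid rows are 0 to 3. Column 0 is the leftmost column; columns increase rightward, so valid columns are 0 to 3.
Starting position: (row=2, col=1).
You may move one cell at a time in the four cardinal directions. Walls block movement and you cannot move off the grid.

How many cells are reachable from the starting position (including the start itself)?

BFS flood-fill from (row=2, col=1):
  Distance 0: (row=2, col=1)
  Distance 1: (row=2, col=0), (row=3, col=1)
  Distance 2: (row=1, col=0)
  Distance 3: (row=0, col=0)
  Distance 4: (row=0, col=1)
Total reachable: 6 (grid has 10 open cells total)

Answer: Reachable cells: 6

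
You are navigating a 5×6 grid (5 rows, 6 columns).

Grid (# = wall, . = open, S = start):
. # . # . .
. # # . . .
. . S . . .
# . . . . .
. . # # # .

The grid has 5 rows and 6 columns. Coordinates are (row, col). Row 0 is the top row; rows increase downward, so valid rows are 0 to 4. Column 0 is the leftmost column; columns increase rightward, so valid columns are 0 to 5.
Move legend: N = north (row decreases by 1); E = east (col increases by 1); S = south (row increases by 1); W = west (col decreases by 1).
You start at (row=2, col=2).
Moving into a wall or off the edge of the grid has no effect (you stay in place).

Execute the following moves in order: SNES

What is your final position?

Start: (row=2, col=2)
  S (south): (row=2, col=2) -> (row=3, col=2)
  N (north): (row=3, col=2) -> (row=2, col=2)
  E (east): (row=2, col=2) -> (row=2, col=3)
  S (south): (row=2, col=3) -> (row=3, col=3)
Final: (row=3, col=3)

Answer: Final position: (row=3, col=3)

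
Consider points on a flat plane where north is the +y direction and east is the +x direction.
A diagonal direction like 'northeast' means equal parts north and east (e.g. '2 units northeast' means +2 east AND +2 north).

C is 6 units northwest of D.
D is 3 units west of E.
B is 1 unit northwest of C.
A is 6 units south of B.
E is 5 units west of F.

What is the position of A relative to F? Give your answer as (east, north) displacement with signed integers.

Answer: A is at (east=-15, north=1) relative to F.

Derivation:
Place F at the origin (east=0, north=0).
  E is 5 units west of F: delta (east=-5, north=+0); E at (east=-5, north=0).
  D is 3 units west of E: delta (east=-3, north=+0); D at (east=-8, north=0).
  C is 6 units northwest of D: delta (east=-6, north=+6); C at (east=-14, north=6).
  B is 1 unit northwest of C: delta (east=-1, north=+1); B at (east=-15, north=7).
  A is 6 units south of B: delta (east=+0, north=-6); A at (east=-15, north=1).
Therefore A relative to F: (east=-15, north=1).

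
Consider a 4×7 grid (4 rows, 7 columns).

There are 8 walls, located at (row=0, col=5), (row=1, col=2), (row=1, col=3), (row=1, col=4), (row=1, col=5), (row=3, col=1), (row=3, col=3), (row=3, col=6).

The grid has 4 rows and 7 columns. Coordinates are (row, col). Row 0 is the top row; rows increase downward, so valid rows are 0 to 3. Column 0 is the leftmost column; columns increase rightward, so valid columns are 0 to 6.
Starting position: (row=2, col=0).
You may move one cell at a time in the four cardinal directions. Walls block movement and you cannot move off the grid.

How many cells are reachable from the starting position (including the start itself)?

Answer: Reachable cells: 20

Derivation:
BFS flood-fill from (row=2, col=0):
  Distance 0: (row=2, col=0)
  Distance 1: (row=1, col=0), (row=2, col=1), (row=3, col=0)
  Distance 2: (row=0, col=0), (row=1, col=1), (row=2, col=2)
  Distance 3: (row=0, col=1), (row=2, col=3), (row=3, col=2)
  Distance 4: (row=0, col=2), (row=2, col=4)
  Distance 5: (row=0, col=3), (row=2, col=5), (row=3, col=4)
  Distance 6: (row=0, col=4), (row=2, col=6), (row=3, col=5)
  Distance 7: (row=1, col=6)
  Distance 8: (row=0, col=6)
Total reachable: 20 (grid has 20 open cells total)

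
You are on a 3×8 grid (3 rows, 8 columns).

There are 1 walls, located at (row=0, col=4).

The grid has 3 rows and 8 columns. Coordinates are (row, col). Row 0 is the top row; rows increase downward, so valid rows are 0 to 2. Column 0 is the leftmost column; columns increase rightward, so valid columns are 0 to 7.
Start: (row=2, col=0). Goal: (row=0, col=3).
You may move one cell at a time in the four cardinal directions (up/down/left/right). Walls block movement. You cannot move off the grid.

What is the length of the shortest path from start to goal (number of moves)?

BFS from (row=2, col=0) until reaching (row=0, col=3):
  Distance 0: (row=2, col=0)
  Distance 1: (row=1, col=0), (row=2, col=1)
  Distance 2: (row=0, col=0), (row=1, col=1), (row=2, col=2)
  Distance 3: (row=0, col=1), (row=1, col=2), (row=2, col=3)
  Distance 4: (row=0, col=2), (row=1, col=3), (row=2, col=4)
  Distance 5: (row=0, col=3), (row=1, col=4), (row=2, col=5)  <- goal reached here
One shortest path (5 moves): (row=2, col=0) -> (row=2, col=1) -> (row=2, col=2) -> (row=2, col=3) -> (row=1, col=3) -> (row=0, col=3)

Answer: Shortest path length: 5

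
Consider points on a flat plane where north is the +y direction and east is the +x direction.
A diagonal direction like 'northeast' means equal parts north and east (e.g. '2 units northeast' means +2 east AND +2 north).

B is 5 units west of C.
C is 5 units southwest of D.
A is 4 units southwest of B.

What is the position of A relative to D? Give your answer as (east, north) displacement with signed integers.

Place D at the origin (east=0, north=0).
  C is 5 units southwest of D: delta (east=-5, north=-5); C at (east=-5, north=-5).
  B is 5 units west of C: delta (east=-5, north=+0); B at (east=-10, north=-5).
  A is 4 units southwest of B: delta (east=-4, north=-4); A at (east=-14, north=-9).
Therefore A relative to D: (east=-14, north=-9).

Answer: A is at (east=-14, north=-9) relative to D.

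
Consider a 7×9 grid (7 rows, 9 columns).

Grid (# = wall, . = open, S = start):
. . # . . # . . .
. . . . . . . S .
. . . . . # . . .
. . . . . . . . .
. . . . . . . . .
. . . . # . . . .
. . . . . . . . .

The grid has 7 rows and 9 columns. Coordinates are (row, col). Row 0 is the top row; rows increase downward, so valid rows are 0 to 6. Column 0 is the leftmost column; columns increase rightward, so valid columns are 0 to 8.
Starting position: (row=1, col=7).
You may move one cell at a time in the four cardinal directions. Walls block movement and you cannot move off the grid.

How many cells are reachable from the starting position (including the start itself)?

Answer: Reachable cells: 59

Derivation:
BFS flood-fill from (row=1, col=7):
  Distance 0: (row=1, col=7)
  Distance 1: (row=0, col=7), (row=1, col=6), (row=1, col=8), (row=2, col=7)
  Distance 2: (row=0, col=6), (row=0, col=8), (row=1, col=5), (row=2, col=6), (row=2, col=8), (row=3, col=7)
  Distance 3: (row=1, col=4), (row=3, col=6), (row=3, col=8), (row=4, col=7)
  Distance 4: (row=0, col=4), (row=1, col=3), (row=2, col=4), (row=3, col=5), (row=4, col=6), (row=4, col=8), (row=5, col=7)
  Distance 5: (row=0, col=3), (row=1, col=2), (row=2, col=3), (row=3, col=4), (row=4, col=5), (row=5, col=6), (row=5, col=8), (row=6, col=7)
  Distance 6: (row=1, col=1), (row=2, col=2), (row=3, col=3), (row=4, col=4), (row=5, col=5), (row=6, col=6), (row=6, col=8)
  Distance 7: (row=0, col=1), (row=1, col=0), (row=2, col=1), (row=3, col=2), (row=4, col=3), (row=6, col=5)
  Distance 8: (row=0, col=0), (row=2, col=0), (row=3, col=1), (row=4, col=2), (row=5, col=3), (row=6, col=4)
  Distance 9: (row=3, col=0), (row=4, col=1), (row=5, col=2), (row=6, col=3)
  Distance 10: (row=4, col=0), (row=5, col=1), (row=6, col=2)
  Distance 11: (row=5, col=0), (row=6, col=1)
  Distance 12: (row=6, col=0)
Total reachable: 59 (grid has 59 open cells total)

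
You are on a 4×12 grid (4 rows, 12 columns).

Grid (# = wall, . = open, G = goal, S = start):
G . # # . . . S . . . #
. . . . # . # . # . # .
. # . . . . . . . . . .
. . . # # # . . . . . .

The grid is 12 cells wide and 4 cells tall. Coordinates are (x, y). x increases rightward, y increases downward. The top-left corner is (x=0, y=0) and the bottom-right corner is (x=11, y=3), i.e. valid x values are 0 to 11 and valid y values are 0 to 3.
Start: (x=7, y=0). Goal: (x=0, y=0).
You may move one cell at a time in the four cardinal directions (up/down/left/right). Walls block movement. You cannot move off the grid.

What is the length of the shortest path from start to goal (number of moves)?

BFS from (x=7, y=0) until reaching (x=0, y=0):
  Distance 0: (x=7, y=0)
  Distance 1: (x=6, y=0), (x=8, y=0), (x=7, y=1)
  Distance 2: (x=5, y=0), (x=9, y=0), (x=7, y=2)
  Distance 3: (x=4, y=0), (x=10, y=0), (x=5, y=1), (x=9, y=1), (x=6, y=2), (x=8, y=2), (x=7, y=3)
  Distance 4: (x=5, y=2), (x=9, y=2), (x=6, y=3), (x=8, y=3)
  Distance 5: (x=4, y=2), (x=10, y=2), (x=9, y=3)
  Distance 6: (x=3, y=2), (x=11, y=2), (x=10, y=3)
  Distance 7: (x=3, y=1), (x=11, y=1), (x=2, y=2), (x=11, y=3)
  Distance 8: (x=2, y=1), (x=2, y=3)
  Distance 9: (x=1, y=1), (x=1, y=3)
  Distance 10: (x=1, y=0), (x=0, y=1), (x=0, y=3)
  Distance 11: (x=0, y=0), (x=0, y=2)  <- goal reached here
One shortest path (11 moves): (x=7, y=0) -> (x=6, y=0) -> (x=5, y=0) -> (x=5, y=1) -> (x=5, y=2) -> (x=4, y=2) -> (x=3, y=2) -> (x=2, y=2) -> (x=2, y=1) -> (x=1, y=1) -> (x=0, y=1) -> (x=0, y=0)

Answer: Shortest path length: 11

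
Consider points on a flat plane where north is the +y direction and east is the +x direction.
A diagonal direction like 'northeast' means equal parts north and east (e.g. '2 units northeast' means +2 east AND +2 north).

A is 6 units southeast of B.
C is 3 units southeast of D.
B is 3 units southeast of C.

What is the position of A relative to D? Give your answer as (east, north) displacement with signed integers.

Answer: A is at (east=12, north=-12) relative to D.

Derivation:
Place D at the origin (east=0, north=0).
  C is 3 units southeast of D: delta (east=+3, north=-3); C at (east=3, north=-3).
  B is 3 units southeast of C: delta (east=+3, north=-3); B at (east=6, north=-6).
  A is 6 units southeast of B: delta (east=+6, north=-6); A at (east=12, north=-12).
Therefore A relative to D: (east=12, north=-12).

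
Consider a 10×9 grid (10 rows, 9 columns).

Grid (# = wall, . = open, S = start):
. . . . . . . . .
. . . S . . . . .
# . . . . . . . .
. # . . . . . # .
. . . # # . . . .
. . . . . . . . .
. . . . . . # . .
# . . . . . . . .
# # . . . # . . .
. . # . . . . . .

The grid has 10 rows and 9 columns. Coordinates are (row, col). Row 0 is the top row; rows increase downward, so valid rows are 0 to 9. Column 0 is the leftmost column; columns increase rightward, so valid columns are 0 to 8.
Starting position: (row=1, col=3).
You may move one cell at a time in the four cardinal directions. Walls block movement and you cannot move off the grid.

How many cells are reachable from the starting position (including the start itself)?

BFS flood-fill from (row=1, col=3):
  Distance 0: (row=1, col=3)
  Distance 1: (row=0, col=3), (row=1, col=2), (row=1, col=4), (row=2, col=3)
  Distance 2: (row=0, col=2), (row=0, col=4), (row=1, col=1), (row=1, col=5), (row=2, col=2), (row=2, col=4), (row=3, col=3)
  Distance 3: (row=0, col=1), (row=0, col=5), (row=1, col=0), (row=1, col=6), (row=2, col=1), (row=2, col=5), (row=3, col=2), (row=3, col=4)
  Distance 4: (row=0, col=0), (row=0, col=6), (row=1, col=7), (row=2, col=6), (row=3, col=5), (row=4, col=2)
  Distance 5: (row=0, col=7), (row=1, col=8), (row=2, col=7), (row=3, col=6), (row=4, col=1), (row=4, col=5), (row=5, col=2)
  Distance 6: (row=0, col=8), (row=2, col=8), (row=4, col=0), (row=4, col=6), (row=5, col=1), (row=5, col=3), (row=5, col=5), (row=6, col=2)
  Distance 7: (row=3, col=0), (row=3, col=8), (row=4, col=7), (row=5, col=0), (row=5, col=4), (row=5, col=6), (row=6, col=1), (row=6, col=3), (row=6, col=5), (row=7, col=2)
  Distance 8: (row=4, col=8), (row=5, col=7), (row=6, col=0), (row=6, col=4), (row=7, col=1), (row=7, col=3), (row=7, col=5), (row=8, col=2)
  Distance 9: (row=5, col=8), (row=6, col=7), (row=7, col=4), (row=7, col=6), (row=8, col=3)
  Distance 10: (row=6, col=8), (row=7, col=7), (row=8, col=4), (row=8, col=6), (row=9, col=3)
  Distance 11: (row=7, col=8), (row=8, col=7), (row=9, col=4), (row=9, col=6)
  Distance 12: (row=8, col=8), (row=9, col=5), (row=9, col=7)
  Distance 13: (row=9, col=8)
Total reachable: 77 (grid has 79 open cells total)

Answer: Reachable cells: 77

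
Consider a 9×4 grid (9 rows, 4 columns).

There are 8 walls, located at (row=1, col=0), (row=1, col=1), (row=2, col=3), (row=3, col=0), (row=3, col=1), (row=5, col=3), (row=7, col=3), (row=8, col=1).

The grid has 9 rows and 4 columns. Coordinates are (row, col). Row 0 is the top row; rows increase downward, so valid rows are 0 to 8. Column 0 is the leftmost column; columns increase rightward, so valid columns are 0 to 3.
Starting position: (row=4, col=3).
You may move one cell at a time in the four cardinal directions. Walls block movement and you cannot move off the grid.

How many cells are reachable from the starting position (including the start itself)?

BFS flood-fill from (row=4, col=3):
  Distance 0: (row=4, col=3)
  Distance 1: (row=3, col=3), (row=4, col=2)
  Distance 2: (row=3, col=2), (row=4, col=1), (row=5, col=2)
  Distance 3: (row=2, col=2), (row=4, col=0), (row=5, col=1), (row=6, col=2)
  Distance 4: (row=1, col=2), (row=2, col=1), (row=5, col=0), (row=6, col=1), (row=6, col=3), (row=7, col=2)
  Distance 5: (row=0, col=2), (row=1, col=3), (row=2, col=0), (row=6, col=0), (row=7, col=1), (row=8, col=2)
  Distance 6: (row=0, col=1), (row=0, col=3), (row=7, col=0), (row=8, col=3)
  Distance 7: (row=0, col=0), (row=8, col=0)
Total reachable: 28 (grid has 28 open cells total)

Answer: Reachable cells: 28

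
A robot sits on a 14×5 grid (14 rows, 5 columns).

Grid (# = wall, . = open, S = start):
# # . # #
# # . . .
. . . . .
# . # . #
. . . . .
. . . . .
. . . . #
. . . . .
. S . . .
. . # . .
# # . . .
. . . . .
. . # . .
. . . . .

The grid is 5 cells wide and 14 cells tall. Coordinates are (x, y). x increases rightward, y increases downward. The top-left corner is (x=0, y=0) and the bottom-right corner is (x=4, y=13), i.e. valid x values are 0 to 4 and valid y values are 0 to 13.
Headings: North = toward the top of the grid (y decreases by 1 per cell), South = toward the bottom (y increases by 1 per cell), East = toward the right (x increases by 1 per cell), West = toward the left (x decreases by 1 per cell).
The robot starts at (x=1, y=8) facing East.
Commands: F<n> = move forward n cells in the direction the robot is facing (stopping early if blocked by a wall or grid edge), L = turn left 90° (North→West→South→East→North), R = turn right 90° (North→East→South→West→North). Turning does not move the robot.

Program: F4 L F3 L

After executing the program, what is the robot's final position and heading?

Start: (x=1, y=8), facing East
  F4: move forward 3/4 (blocked), now at (x=4, y=8)
  L: turn left, now facing North
  F3: move forward 1/3 (blocked), now at (x=4, y=7)
  L: turn left, now facing West
Final: (x=4, y=7), facing West

Answer: Final position: (x=4, y=7), facing West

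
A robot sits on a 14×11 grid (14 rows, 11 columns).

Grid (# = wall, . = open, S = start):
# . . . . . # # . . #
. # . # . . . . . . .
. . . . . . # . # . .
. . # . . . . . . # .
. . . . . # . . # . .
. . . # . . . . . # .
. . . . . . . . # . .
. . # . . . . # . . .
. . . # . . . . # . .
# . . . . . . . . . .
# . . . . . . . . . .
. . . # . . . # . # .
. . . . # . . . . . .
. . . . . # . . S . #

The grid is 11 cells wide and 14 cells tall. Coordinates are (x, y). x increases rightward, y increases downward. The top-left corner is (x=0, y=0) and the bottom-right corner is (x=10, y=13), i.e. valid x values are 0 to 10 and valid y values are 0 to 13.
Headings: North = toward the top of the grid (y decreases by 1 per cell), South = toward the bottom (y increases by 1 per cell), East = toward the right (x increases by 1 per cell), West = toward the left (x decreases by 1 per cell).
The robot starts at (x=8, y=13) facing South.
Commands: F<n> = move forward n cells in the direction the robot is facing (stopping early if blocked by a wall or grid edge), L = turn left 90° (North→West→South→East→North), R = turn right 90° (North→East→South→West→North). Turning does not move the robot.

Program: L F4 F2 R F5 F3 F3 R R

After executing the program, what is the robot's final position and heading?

Start: (x=8, y=13), facing South
  L: turn left, now facing East
  F4: move forward 1/4 (blocked), now at (x=9, y=13)
  F2: move forward 0/2 (blocked), now at (x=9, y=13)
  R: turn right, now facing South
  F5: move forward 0/5 (blocked), now at (x=9, y=13)
  F3: move forward 0/3 (blocked), now at (x=9, y=13)
  F3: move forward 0/3 (blocked), now at (x=9, y=13)
  R: turn right, now facing West
  R: turn right, now facing North
Final: (x=9, y=13), facing North

Answer: Final position: (x=9, y=13), facing North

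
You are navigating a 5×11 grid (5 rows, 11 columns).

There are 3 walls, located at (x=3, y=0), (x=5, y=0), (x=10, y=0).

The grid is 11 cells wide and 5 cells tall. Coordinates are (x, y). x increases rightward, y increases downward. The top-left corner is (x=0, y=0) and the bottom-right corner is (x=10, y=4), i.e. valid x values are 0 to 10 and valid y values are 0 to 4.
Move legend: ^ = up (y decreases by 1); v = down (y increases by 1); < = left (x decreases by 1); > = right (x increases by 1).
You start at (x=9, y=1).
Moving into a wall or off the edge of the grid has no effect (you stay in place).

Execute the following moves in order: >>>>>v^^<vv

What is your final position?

Answer: Final position: (x=9, y=3)

Derivation:
Start: (x=9, y=1)
  > (right): (x=9, y=1) -> (x=10, y=1)
  [×4]> (right): blocked, stay at (x=10, y=1)
  v (down): (x=10, y=1) -> (x=10, y=2)
  ^ (up): (x=10, y=2) -> (x=10, y=1)
  ^ (up): blocked, stay at (x=10, y=1)
  < (left): (x=10, y=1) -> (x=9, y=1)
  v (down): (x=9, y=1) -> (x=9, y=2)
  v (down): (x=9, y=2) -> (x=9, y=3)
Final: (x=9, y=3)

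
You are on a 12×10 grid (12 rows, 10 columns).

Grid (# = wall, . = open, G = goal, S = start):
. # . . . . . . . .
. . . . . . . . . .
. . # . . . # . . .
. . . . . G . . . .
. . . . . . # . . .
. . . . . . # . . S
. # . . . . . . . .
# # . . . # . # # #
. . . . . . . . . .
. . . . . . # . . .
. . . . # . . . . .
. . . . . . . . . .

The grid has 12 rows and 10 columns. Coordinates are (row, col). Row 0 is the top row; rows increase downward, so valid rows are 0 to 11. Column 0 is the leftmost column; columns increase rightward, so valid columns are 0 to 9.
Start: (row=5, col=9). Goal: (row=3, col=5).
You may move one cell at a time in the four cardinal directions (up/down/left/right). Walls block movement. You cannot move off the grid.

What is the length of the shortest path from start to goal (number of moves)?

BFS from (row=5, col=9) until reaching (row=3, col=5):
  Distance 0: (row=5, col=9)
  Distance 1: (row=4, col=9), (row=5, col=8), (row=6, col=9)
  Distance 2: (row=3, col=9), (row=4, col=8), (row=5, col=7), (row=6, col=8)
  Distance 3: (row=2, col=9), (row=3, col=8), (row=4, col=7), (row=6, col=7)
  Distance 4: (row=1, col=9), (row=2, col=8), (row=3, col=7), (row=6, col=6)
  Distance 5: (row=0, col=9), (row=1, col=8), (row=2, col=7), (row=3, col=6), (row=6, col=5), (row=7, col=6)
  Distance 6: (row=0, col=8), (row=1, col=7), (row=3, col=5), (row=5, col=5), (row=6, col=4), (row=8, col=6)  <- goal reached here
One shortest path (6 moves): (row=5, col=9) -> (row=5, col=8) -> (row=5, col=7) -> (row=4, col=7) -> (row=3, col=7) -> (row=3, col=6) -> (row=3, col=5)

Answer: Shortest path length: 6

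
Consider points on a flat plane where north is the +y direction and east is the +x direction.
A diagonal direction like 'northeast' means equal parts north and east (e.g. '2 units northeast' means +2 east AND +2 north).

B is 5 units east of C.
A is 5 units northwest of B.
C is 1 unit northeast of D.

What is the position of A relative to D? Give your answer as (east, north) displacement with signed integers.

Place D at the origin (east=0, north=0).
  C is 1 unit northeast of D: delta (east=+1, north=+1); C at (east=1, north=1).
  B is 5 units east of C: delta (east=+5, north=+0); B at (east=6, north=1).
  A is 5 units northwest of B: delta (east=-5, north=+5); A at (east=1, north=6).
Therefore A relative to D: (east=1, north=6).

Answer: A is at (east=1, north=6) relative to D.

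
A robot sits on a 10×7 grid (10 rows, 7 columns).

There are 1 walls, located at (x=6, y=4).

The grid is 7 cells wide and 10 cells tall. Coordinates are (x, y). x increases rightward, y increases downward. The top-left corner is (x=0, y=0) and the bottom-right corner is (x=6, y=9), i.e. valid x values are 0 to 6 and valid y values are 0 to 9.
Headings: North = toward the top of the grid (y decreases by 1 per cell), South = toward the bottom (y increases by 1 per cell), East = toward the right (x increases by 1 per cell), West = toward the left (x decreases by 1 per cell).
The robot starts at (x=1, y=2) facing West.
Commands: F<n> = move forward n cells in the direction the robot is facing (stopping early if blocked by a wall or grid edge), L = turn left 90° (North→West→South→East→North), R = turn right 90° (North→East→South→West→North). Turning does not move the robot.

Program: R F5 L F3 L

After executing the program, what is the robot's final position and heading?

Start: (x=1, y=2), facing West
  R: turn right, now facing North
  F5: move forward 2/5 (blocked), now at (x=1, y=0)
  L: turn left, now facing West
  F3: move forward 1/3 (blocked), now at (x=0, y=0)
  L: turn left, now facing South
Final: (x=0, y=0), facing South

Answer: Final position: (x=0, y=0), facing South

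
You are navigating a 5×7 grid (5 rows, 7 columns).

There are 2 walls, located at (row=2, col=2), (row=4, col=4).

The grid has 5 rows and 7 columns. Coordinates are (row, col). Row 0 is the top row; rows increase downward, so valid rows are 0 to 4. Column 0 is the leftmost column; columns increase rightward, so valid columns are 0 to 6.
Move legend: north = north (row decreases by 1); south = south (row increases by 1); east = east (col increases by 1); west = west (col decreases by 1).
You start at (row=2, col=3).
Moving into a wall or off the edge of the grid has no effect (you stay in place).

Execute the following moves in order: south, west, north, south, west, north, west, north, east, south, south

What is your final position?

Start: (row=2, col=3)
  south (south): (row=2, col=3) -> (row=3, col=3)
  west (west): (row=3, col=3) -> (row=3, col=2)
  north (north): blocked, stay at (row=3, col=2)
  south (south): (row=3, col=2) -> (row=4, col=2)
  west (west): (row=4, col=2) -> (row=4, col=1)
  north (north): (row=4, col=1) -> (row=3, col=1)
  west (west): (row=3, col=1) -> (row=3, col=0)
  north (north): (row=3, col=0) -> (row=2, col=0)
  east (east): (row=2, col=0) -> (row=2, col=1)
  south (south): (row=2, col=1) -> (row=3, col=1)
  south (south): (row=3, col=1) -> (row=4, col=1)
Final: (row=4, col=1)

Answer: Final position: (row=4, col=1)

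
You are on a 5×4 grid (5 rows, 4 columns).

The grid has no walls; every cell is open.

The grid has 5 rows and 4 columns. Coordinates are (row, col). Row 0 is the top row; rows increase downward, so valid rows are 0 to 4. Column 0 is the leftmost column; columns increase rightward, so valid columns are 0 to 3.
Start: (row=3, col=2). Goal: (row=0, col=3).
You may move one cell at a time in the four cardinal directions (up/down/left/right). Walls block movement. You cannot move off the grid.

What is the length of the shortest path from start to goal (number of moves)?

Answer: Shortest path length: 4

Derivation:
BFS from (row=3, col=2) until reaching (row=0, col=3):
  Distance 0: (row=3, col=2)
  Distance 1: (row=2, col=2), (row=3, col=1), (row=3, col=3), (row=4, col=2)
  Distance 2: (row=1, col=2), (row=2, col=1), (row=2, col=3), (row=3, col=0), (row=4, col=1), (row=4, col=3)
  Distance 3: (row=0, col=2), (row=1, col=1), (row=1, col=3), (row=2, col=0), (row=4, col=0)
  Distance 4: (row=0, col=1), (row=0, col=3), (row=1, col=0)  <- goal reached here
One shortest path (4 moves): (row=3, col=2) -> (row=3, col=3) -> (row=2, col=3) -> (row=1, col=3) -> (row=0, col=3)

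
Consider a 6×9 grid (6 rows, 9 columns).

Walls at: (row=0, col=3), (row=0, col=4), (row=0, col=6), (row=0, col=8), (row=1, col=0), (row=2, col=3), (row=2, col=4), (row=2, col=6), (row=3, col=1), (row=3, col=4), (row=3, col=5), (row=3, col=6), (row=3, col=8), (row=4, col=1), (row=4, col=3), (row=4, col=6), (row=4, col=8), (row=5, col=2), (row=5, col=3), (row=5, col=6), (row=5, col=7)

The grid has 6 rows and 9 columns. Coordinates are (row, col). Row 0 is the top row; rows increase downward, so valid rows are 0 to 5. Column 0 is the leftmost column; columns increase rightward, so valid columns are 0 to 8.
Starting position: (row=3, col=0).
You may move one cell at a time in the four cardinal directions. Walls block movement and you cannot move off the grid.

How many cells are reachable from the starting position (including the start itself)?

Answer: Reachable cells: 28

Derivation:
BFS flood-fill from (row=3, col=0):
  Distance 0: (row=3, col=0)
  Distance 1: (row=2, col=0), (row=4, col=0)
  Distance 2: (row=2, col=1), (row=5, col=0)
  Distance 3: (row=1, col=1), (row=2, col=2), (row=5, col=1)
  Distance 4: (row=0, col=1), (row=1, col=2), (row=3, col=2)
  Distance 5: (row=0, col=0), (row=0, col=2), (row=1, col=3), (row=3, col=3), (row=4, col=2)
  Distance 6: (row=1, col=4)
  Distance 7: (row=1, col=5)
  Distance 8: (row=0, col=5), (row=1, col=6), (row=2, col=5)
  Distance 9: (row=1, col=7)
  Distance 10: (row=0, col=7), (row=1, col=8), (row=2, col=7)
  Distance 11: (row=2, col=8), (row=3, col=7)
  Distance 12: (row=4, col=7)
Total reachable: 28 (grid has 33 open cells total)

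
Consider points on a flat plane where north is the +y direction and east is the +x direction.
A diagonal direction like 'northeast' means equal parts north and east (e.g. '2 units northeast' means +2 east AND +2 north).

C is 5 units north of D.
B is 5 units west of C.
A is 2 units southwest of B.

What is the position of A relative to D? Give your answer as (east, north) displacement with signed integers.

Answer: A is at (east=-7, north=3) relative to D.

Derivation:
Place D at the origin (east=0, north=0).
  C is 5 units north of D: delta (east=+0, north=+5); C at (east=0, north=5).
  B is 5 units west of C: delta (east=-5, north=+0); B at (east=-5, north=5).
  A is 2 units southwest of B: delta (east=-2, north=-2); A at (east=-7, north=3).
Therefore A relative to D: (east=-7, north=3).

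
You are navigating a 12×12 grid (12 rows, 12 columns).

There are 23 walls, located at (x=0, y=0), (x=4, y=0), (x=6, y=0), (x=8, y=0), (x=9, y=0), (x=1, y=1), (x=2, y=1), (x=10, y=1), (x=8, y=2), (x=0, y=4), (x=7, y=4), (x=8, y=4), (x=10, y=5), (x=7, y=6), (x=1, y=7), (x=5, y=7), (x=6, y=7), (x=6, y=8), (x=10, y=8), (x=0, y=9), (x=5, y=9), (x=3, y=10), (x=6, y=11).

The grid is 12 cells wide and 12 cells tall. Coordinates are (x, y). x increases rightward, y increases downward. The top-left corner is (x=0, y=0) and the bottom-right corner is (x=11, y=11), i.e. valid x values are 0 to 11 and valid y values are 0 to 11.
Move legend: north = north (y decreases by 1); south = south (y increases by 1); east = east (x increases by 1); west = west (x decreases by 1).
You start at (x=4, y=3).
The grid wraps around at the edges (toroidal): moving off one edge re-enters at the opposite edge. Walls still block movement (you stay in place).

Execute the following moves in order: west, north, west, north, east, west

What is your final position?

Answer: Final position: (x=2, y=2)

Derivation:
Start: (x=4, y=3)
  west (west): (x=4, y=3) -> (x=3, y=3)
  north (north): (x=3, y=3) -> (x=3, y=2)
  west (west): (x=3, y=2) -> (x=2, y=2)
  north (north): blocked, stay at (x=2, y=2)
  east (east): (x=2, y=2) -> (x=3, y=2)
  west (west): (x=3, y=2) -> (x=2, y=2)
Final: (x=2, y=2)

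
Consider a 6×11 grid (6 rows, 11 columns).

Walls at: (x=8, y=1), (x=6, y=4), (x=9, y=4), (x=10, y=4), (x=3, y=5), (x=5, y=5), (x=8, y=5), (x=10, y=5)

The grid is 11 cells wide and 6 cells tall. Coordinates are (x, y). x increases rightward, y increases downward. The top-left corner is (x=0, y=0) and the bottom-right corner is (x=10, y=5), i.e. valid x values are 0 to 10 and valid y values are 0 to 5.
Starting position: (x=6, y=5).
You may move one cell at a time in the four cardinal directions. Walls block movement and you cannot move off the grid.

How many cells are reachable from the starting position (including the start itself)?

Answer: Reachable cells: 57

Derivation:
BFS flood-fill from (x=6, y=5):
  Distance 0: (x=6, y=5)
  Distance 1: (x=7, y=5)
  Distance 2: (x=7, y=4)
  Distance 3: (x=7, y=3), (x=8, y=4)
  Distance 4: (x=7, y=2), (x=6, y=3), (x=8, y=3)
  Distance 5: (x=7, y=1), (x=6, y=2), (x=8, y=2), (x=5, y=3), (x=9, y=3)
  Distance 6: (x=7, y=0), (x=6, y=1), (x=5, y=2), (x=9, y=2), (x=4, y=3), (x=10, y=3), (x=5, y=4)
  Distance 7: (x=6, y=0), (x=8, y=0), (x=5, y=1), (x=9, y=1), (x=4, y=2), (x=10, y=2), (x=3, y=3), (x=4, y=4)
  Distance 8: (x=5, y=0), (x=9, y=0), (x=4, y=1), (x=10, y=1), (x=3, y=2), (x=2, y=3), (x=3, y=4), (x=4, y=5)
  Distance 9: (x=4, y=0), (x=10, y=0), (x=3, y=1), (x=2, y=2), (x=1, y=3), (x=2, y=4)
  Distance 10: (x=3, y=0), (x=2, y=1), (x=1, y=2), (x=0, y=3), (x=1, y=4), (x=2, y=5)
  Distance 11: (x=2, y=0), (x=1, y=1), (x=0, y=2), (x=0, y=4), (x=1, y=5)
  Distance 12: (x=1, y=0), (x=0, y=1), (x=0, y=5)
  Distance 13: (x=0, y=0)
Total reachable: 57 (grid has 58 open cells total)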